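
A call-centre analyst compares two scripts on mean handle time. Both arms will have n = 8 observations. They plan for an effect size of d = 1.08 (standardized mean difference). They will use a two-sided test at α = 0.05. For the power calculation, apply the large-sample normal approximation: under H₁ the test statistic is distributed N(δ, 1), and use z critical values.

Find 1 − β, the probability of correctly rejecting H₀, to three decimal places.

Power ≈ 0.579

Noncentrality parameter: δ = d·√(n/2) = 1.08 × √(8/2) = 2.1600
Two-sided α = 0.05 → critical value z_{0.025} = 1.960.
Power = Φ(δ − 1.960) + Φ(−δ − 1.960) = Φ(0.200) + Φ(-4.120) = 0.5793 + 0.0000 = 0.5793.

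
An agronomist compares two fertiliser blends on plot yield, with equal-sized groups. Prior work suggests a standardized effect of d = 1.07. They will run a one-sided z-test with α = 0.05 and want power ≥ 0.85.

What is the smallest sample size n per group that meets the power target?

n = 13 per group

For power 0.85 need Φ(δ − z_{0.05}) = 0.85, so δ = z_{0.05} + z_{0.15} = 1.645 + 1.036 = 2.681.
δ = d·√(n/2) ⇒ n = 2(δ/d)² = 2 × (2.681 / 1.07)² = 12.56.
Round up to the next whole unit.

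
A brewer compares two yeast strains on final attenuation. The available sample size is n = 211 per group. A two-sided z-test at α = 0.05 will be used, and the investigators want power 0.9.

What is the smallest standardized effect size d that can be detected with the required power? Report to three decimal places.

d ≈ 0.316

Required noncentrality: δ = z_{0.025} + z_{0.10} = 1.960 + 1.282 = 3.242.
(The second rejection-region term Φ(−δ − z_{α/2}) is negligible and dropped.)
δ = d·√(n/2) ⇒ d = δ/√(n/2) = 3.242/√(211/2) = 0.3156.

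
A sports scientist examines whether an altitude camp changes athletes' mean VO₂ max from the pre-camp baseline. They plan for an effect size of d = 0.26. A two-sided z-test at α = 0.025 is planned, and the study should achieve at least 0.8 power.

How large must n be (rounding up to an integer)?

n = 141

Set Φ(δ − 2.241) = 0.8; then δ − 2.241 = Φ⁻¹(0.8) = 0.842, giving δ = 3.083.
(The Φ(−δ − z_{α/2}) term is vanishingly small for δ > 0 and is dropped in the standard sample-size formula.)
δ = d·√n ⇒ n = (δ/d)² = (3.083 / 0.26)² = 140.61.
Rounding up, n = 141.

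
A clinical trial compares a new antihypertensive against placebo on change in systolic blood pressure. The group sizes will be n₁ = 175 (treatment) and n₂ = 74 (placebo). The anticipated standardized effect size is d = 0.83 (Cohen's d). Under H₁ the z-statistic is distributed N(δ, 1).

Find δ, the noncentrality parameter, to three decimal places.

δ ≈ 5.986

δ = d / √(1/n₁ + 1/n₂) = 0.83 / √(1/175 + 1/74) = 5.9857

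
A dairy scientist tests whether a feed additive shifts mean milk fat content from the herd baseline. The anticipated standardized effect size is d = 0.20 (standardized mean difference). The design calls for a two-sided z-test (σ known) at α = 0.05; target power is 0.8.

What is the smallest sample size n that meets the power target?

n = 197

For power 0.8 need Φ(δ − z_{0.025}) = 0.8, so δ = z_{0.025} + z_{0.20} = 1.960 + 0.842 = 2.802.
(The Φ(−δ − z_{α/2}) term is vanishingly small for δ > 0 and is dropped in the standard sample-size formula.)
δ = d·√n ⇒ n = (δ/d)² = (2.802 / 0.20)² = 196.22.
Round up to the next whole unit.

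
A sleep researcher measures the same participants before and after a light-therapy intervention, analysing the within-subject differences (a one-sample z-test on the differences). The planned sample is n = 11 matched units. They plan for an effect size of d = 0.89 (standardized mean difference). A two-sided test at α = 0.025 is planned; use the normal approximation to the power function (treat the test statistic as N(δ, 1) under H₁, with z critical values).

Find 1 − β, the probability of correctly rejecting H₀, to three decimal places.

Noncentrality parameter: δ = d·√n = 0.89 × √11 = 2.9518
Critical value for a two-sided test at α = 0.025: z_{α/2} = 2.241.
Power = Φ(δ − 2.241) + Φ(−δ − 2.241) = Φ(0.710) + Φ(-5.193) = 0.7613 + 0.0000 = 0.7613.

Power ≈ 0.761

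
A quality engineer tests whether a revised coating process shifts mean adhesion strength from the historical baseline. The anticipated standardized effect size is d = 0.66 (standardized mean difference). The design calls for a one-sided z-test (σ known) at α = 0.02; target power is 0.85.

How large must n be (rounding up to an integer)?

For power 0.85 need Φ(δ − z_{0.02}) = 0.85, so δ = z_{0.02} + z_{0.15} = 2.054 + 1.036 = 3.090.
δ = d·√n ⇒ n = (δ/d)² = (3.090 / 0.66)² = 21.92.
Rounding up, n = 22.

n = 22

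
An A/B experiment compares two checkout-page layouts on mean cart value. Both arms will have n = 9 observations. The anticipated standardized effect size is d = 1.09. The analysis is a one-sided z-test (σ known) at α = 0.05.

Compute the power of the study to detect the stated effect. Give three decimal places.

Power ≈ 0.748

Noncentrality parameter: δ = d·√(n/2) = 1.09 × √(9/2) = 2.3122
Critical value for a one-sided test at α = 0.05: z_α = 1.645.
Power = P(Z > 1.645 − δ) = Φ(0.667) = 0.7477.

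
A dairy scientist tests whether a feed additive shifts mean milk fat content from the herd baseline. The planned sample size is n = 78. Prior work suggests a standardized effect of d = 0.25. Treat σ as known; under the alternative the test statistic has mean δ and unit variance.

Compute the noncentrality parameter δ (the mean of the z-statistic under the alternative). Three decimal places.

δ ≈ 2.208

The noncentrality parameter scales effect size by the design's sample-size factor: δ = d·√n = 0.25 × √78 = 2.2079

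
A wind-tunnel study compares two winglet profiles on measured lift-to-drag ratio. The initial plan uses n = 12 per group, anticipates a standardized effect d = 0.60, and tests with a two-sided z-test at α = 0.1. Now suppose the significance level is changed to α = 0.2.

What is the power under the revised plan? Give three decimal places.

δ = d·√(n/2) = 0.60 × √(12/2) = 1.4697 (unchanged). New critical value: z_{0.1} = 1.282.
Revised power = Φ(δ − 1.282) + Φ(−δ − 1.282) = Φ(0.188) + Φ(-2.751) = 0.5746 + 0.0030 = 0.5776.

Power ≈ 0.578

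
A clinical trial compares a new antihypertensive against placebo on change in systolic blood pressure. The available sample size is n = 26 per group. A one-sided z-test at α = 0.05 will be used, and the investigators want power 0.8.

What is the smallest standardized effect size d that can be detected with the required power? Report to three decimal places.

Need Φ(δ − 1.645) = 0.8, so δ = 1.645 + 0.842 = 2.486.
δ = d·√(n/2) ⇒ d = δ/√(n/2) = 2.486/√(26/2) = 0.6896.

d ≈ 0.690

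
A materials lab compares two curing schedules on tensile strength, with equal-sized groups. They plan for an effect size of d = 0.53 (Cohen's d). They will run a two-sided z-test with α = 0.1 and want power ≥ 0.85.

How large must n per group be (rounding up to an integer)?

For power 0.85 need Φ(δ − z_{0.05}) = 0.85, so δ = z_{0.05} + z_{0.15} = 1.645 + 1.036 = 2.681.
(For δ > 0 the lower-tail rejection region contributes negligibly to power, so the one-term inversion is standard.)
δ = d·√(n/2) ⇒ n = 2(δ/d)² = 2 × (2.681 / 0.53)² = 51.19.
Rounding up, n = 52 per group.

n = 52 per group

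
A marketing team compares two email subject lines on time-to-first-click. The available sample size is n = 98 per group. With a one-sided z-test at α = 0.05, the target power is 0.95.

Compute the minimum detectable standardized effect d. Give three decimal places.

d ≈ 0.470

Required noncentrality: δ = z_{0.05} + z_{0.05} = 1.645 + 1.645 = 3.290.
δ = d·√(n/2) ⇒ d = δ/√(n/2) = 3.290/√(98/2) = 0.4700.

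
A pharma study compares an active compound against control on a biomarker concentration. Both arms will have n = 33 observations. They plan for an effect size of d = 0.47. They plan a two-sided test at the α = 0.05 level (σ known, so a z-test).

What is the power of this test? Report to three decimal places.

Power ≈ 0.480

Noncentrality parameter: δ = d·√(n/2) = 0.47 × √(33/2) = 1.9091
Two-sided α = 0.05 → critical value z_{0.025} = 1.960.
Power = Φ(δ − 1.960) + Φ(−δ − 1.960) = Φ(-0.051) + Φ(-3.869) = 0.4797 + 0.0001 = 0.4798.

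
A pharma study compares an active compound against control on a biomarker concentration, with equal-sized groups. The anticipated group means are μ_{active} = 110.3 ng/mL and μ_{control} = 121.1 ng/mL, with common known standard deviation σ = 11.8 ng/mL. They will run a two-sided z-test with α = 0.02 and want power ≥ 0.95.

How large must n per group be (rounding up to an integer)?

Standardized effect: d = |μ_{active} − μ_{control}| / σ = |110.3 − 121.1| / 11.8 = 0.9153
Set Φ(δ − 2.326) = 0.95; then δ − 2.326 = Φ⁻¹(0.95) = 1.645, giving δ = 3.971.
(The Φ(−δ − z_{α/2}) term is vanishingly small for δ > 0 and is dropped in the standard sample-size formula.)
δ = d·√(n/2) ⇒ n = 2(δ/d)² = 2 × (3.971 / 0.9153)² = 37.65.
Round up to the next whole unit.

n = 38 per group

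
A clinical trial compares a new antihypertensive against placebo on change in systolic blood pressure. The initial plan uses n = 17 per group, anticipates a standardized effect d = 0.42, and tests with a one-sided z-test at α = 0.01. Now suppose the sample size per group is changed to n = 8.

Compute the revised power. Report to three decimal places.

With n = 8 per group: δ = d·√(n/2) = 0.42 × √(8/2) = 0.8400. Critical value z_{0.01} = 2.326.
Revised power = P(Z > 2.326 − δ) = Φ(-1.486) = 0.0686.

Power ≈ 0.069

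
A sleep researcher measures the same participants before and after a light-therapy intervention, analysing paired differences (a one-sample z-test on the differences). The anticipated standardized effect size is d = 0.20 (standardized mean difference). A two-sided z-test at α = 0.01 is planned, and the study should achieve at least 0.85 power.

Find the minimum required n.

n = 327

For power 0.85 need Φ(δ − z_{0.005}) = 0.85, so δ = z_{0.005} + z_{0.15} = 2.576 + 1.036 = 3.612.
(For δ > 0 the lower-tail rejection region contributes negligibly to power, so the one-term inversion is standard.)
δ = d·√n ⇒ n = (δ/d)² = (3.612 / 0.20)² = 326.21.
Rounding up, n = 327.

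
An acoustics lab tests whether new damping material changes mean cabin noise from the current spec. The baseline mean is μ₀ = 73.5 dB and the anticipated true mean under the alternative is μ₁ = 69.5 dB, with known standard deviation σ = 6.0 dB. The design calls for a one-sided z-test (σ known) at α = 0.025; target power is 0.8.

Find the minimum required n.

n = 18

Standardized effect: d = |μ₁ − μ₀| / σ = |69.5 − 73.5| / 6.0 = 0.6667
For power 0.8 need Φ(δ − z_{0.025}) = 0.8, so δ = z_{0.025} + z_{0.20} = 1.960 + 0.842 = 2.802.
δ = d·√n ⇒ n = (δ/d)² = (2.802 / 0.6667)² = 17.66.
Round up to the next whole unit.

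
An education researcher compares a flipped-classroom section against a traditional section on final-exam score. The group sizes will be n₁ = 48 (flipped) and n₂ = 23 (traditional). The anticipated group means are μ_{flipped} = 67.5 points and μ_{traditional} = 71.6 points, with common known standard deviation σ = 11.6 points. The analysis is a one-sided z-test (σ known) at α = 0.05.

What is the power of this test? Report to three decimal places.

Power ≈ 0.401

Standardized effect: d = |μ_{flipped} − μ_{traditional}| / σ = |67.5 − 71.6| / 11.6 = 0.3534
Noncentrality parameter: δ = d / √(1/n₁ + 1/n₂) = 0.3534 / √(1/48 + 1/23) = 1.3937
Critical value for a one-sided test at α = 0.05: z_α = 1.645.
Power = Φ(δ − 1.645) = Φ(-0.251) = 0.4009.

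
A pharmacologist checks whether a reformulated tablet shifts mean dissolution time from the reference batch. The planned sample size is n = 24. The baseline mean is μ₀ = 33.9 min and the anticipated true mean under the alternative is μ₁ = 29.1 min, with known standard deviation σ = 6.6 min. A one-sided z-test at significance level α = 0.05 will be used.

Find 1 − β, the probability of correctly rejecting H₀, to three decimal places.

Power ≈ 0.972

Standardized effect: d = |μ₁ − μ₀| / σ = |29.1 − 33.9| / 6.6 = 0.7273
Noncentrality parameter: δ = d·√n = 0.7273 × √24 = 3.5629
Critical value for a one-sided test at α = 0.05: z_α = 1.645.
Power = Φ(δ − 1.645) = Φ(1.918) = 0.9724.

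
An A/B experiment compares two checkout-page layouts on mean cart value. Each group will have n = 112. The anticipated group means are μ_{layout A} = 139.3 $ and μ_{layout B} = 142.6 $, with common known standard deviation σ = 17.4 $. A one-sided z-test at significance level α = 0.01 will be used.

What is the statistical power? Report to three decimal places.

Power ≈ 0.182

Standardized effect: d = |μ_{layout A} − μ_{layout B}| / σ = |139.3 − 142.6| / 17.4 = 0.1897
Noncentrality parameter: δ = d·√(n/2) = 0.1897 × √(112/2) = 1.4192
One-sided α = 0.01 → critical value z_{0.01} = 2.326.
Power = P(Z > 2.326 − δ) = Φ(-0.907) = 0.1822.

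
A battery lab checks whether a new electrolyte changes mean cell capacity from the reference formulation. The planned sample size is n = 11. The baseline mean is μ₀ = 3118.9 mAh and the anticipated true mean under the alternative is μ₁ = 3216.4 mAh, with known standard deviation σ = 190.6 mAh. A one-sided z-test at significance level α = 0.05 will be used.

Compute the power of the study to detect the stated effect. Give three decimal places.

Power ≈ 0.521

Standardized effect: d = |μ₁ − μ₀| / σ = |3216.4 − 3118.9| / 190.6 = 0.5115
Noncentrality parameter: δ = d·√n = 0.5115 × √11 = 1.6966
Critical value for a one-sided test at α = 0.05: z_α = 1.645.
Power = P(Z > 1.645 − δ) = Φ(0.052) = 0.5206.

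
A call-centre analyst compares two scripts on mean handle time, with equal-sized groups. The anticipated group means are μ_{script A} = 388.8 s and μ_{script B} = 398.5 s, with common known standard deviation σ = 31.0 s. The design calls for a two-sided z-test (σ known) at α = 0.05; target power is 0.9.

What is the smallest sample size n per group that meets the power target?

Standardized effect: d = |μ_{script A} − μ_{script B}| / σ = |388.8 − 398.5| / 31.0 = 0.3129
For power 0.9 need Φ(δ − z_{0.025}) = 0.9, so δ = z_{0.025} + z_{0.10} = 1.960 + 1.282 = 3.242.
(Ignoring the negligible lower-tail rejection probability gives the usual closed-form inversion.)
δ = d·√(n/2) ⇒ n = 2(δ/d)² = 2 × (3.242 / 0.3129)² = 214.64.
Round up to the next whole unit.

n = 215 per group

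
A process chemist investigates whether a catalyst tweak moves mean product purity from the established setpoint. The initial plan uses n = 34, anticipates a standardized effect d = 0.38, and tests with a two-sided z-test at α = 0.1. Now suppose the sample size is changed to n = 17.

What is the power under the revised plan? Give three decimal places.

Power ≈ 0.470

With n = 17: δ = d·√n = 0.38 × √17 = 1.5668. Critical value z_{0.05} = 1.645.
Revised power = Φ(δ − 1.645) + Φ(−δ − 1.645) = Φ(-0.078) + Φ(-3.212) = 0.4689 + 0.0007 = 0.4695.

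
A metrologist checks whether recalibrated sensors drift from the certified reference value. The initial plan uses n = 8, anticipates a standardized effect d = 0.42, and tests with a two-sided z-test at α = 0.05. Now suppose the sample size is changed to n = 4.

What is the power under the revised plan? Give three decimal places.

Power ≈ 0.134

With n = 4: δ = d·√n = 0.42 × √4 = 0.8400. Critical value z_{0.025} = 1.960.
Revised power = Φ(δ − 1.960) + Φ(−δ − 1.960) = Φ(-1.120) + Φ(-2.800) = 0.1314 + 0.0026 = 0.1339.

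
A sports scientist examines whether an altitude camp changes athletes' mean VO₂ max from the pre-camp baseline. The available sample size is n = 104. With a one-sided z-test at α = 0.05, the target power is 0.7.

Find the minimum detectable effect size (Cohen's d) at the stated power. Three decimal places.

Need Φ(δ − 1.645) = 0.7, so δ = 1.645 + 0.524 = 2.169.
δ = d·√n ⇒ d = δ/√n = 2.169/√104 = 0.2127.

d ≈ 0.213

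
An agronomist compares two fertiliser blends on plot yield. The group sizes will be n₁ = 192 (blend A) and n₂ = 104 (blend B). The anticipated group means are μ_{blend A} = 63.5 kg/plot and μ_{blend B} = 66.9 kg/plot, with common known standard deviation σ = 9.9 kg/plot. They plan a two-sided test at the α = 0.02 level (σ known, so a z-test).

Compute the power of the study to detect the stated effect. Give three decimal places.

Standardized effect: d = |μ_{blend A} − μ_{blend B}| / σ = |63.5 − 66.9| / 9.9 = 0.3434
Noncentrality parameter: δ = d / √(1/n₁ + 1/n₂) = 0.3434 / √(1/192 + 1/104) = 2.8208
Critical value for a two-sided test at α = 0.02: z_{α/2} = 2.326.
Power = Φ(δ − 2.326) + Φ(−δ − 2.326) = Φ(0.494) + Φ(-5.147) = 0.6895 + 0.0000 = 0.6895.

Power ≈ 0.689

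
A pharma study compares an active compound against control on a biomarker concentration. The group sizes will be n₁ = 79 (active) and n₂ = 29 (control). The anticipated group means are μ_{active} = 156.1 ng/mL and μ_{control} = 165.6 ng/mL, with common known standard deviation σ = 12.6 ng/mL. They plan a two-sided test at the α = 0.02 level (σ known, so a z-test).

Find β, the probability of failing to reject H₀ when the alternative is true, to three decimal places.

Standardized effect: d = |μ_{active} − μ_{control}| / σ = |156.1 − 165.6| / 12.6 = 0.7540
Noncentrality parameter: δ = d / √(1/n₁ + 1/n₂) = 0.7540 / √(1/79 + 1/29) = 3.4726
Critical value for a two-sided test at α = 0.02: z_{α/2} = 2.326.
Power = Φ(δ − 2.326) + Φ(−δ − 2.326) = Φ(1.146) + Φ(-5.799) = 0.8742 + 0.0000 = 0.8742.
Type II error: β = 1 − power = 1 − 0.8742 = 0.1258.

β ≈ 0.126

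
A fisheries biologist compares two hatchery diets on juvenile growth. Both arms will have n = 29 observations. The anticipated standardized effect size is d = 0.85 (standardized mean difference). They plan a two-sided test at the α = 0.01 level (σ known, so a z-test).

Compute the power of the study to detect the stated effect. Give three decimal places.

Noncentrality parameter: δ = d·√(n/2) = 0.85 × √(29/2) = 3.2367
Critical value for a two-sided test at α = 0.01: z_{α/2} = 2.576.
Power = Φ(δ − 2.576) + Φ(−δ − 2.576) = Φ(0.661) + Φ(-5.813) = 0.7457 + 0.0000 = 0.7457.

Power ≈ 0.746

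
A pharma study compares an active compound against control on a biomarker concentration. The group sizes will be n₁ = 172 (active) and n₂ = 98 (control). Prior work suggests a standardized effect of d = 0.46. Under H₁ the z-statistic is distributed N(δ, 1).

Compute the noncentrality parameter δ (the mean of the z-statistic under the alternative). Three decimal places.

δ ≈ 3.635

The noncentrality parameter scales effect size by the design's sample-size factor: δ = d / √(1/n₁ + 1/n₂) = 0.46 / √(1/172 + 1/98) = 3.6346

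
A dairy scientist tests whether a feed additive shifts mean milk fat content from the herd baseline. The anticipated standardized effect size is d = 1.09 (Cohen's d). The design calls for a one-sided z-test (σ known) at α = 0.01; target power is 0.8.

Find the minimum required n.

For power 0.8 need Φ(δ − z_{0.01}) = 0.8, so δ = z_{0.01} + z_{0.20} = 2.326 + 0.842 = 3.168.
δ = d·√n ⇒ n = (δ/d)² = (3.168 / 1.09)² = 8.45.
Rounding up, n = 9.

n = 9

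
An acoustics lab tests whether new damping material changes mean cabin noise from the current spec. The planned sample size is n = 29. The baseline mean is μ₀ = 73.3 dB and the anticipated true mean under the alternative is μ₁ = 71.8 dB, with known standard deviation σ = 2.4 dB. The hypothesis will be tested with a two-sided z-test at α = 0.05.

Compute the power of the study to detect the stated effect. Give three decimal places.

Power ≈ 0.920

Standardized effect: d = |μ₁ − μ₀| / σ = |71.8 − 73.3| / 2.4 = 0.6250
Noncentrality parameter: δ = d·√n = 0.6250 × √29 = 3.3657
Critical value for a two-sided test at α = 0.05: z_{α/2} = 1.960.
Power = Φ(δ − 1.960) + Φ(−δ − 1.960) = Φ(1.406) + Φ(-5.326) = 0.9201 + 0.0000 = 0.9201.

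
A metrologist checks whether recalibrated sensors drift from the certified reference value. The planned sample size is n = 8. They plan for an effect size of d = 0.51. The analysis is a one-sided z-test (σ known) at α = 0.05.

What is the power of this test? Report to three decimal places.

Power ≈ 0.420

Noncentrality parameter: δ = d·√n = 0.51 × √8 = 1.4425
Critical value for a one-sided test at α = 0.05: z_α = 1.645.
Power = Φ(δ − 1.645) = Φ(-0.202) = 0.4198.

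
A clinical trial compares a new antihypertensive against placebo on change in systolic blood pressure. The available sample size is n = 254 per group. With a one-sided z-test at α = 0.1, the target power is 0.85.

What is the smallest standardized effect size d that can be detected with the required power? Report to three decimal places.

d ≈ 0.206

Need Φ(δ − 1.282) = 0.85, so δ = 1.282 + 1.036 = 2.318.
δ = d·√(n/2) ⇒ d = δ/√(n/2) = 2.318/√(254/2) = 0.2057.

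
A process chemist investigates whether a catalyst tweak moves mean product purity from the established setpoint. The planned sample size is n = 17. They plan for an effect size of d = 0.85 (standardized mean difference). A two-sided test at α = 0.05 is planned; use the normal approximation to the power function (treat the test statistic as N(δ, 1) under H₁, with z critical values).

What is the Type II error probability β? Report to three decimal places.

β ≈ 0.061

Noncentrality parameter: δ = d·√n = 0.85 × √17 = 3.5046
Critical value for a two-sided test at α = 0.05: z_{α/2} = 1.960.
Power = Φ(δ − 1.960) + Φ(−δ − 1.960) = Φ(1.545) + Φ(-5.465) = 0.9388 + 0.0000 = 0.9388.
Type II error: β = 1 − power = 1 − 0.9388 = 0.0612.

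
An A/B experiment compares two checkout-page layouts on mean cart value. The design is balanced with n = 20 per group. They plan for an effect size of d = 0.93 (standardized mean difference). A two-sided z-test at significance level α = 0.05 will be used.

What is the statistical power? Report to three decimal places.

Power ≈ 0.837

Noncentrality parameter: δ = d·√(n/2) = 0.93 × √(20/2) = 2.9409
Two-sided α = 0.05 → critical value z_{0.025} = 1.960.
Power = Φ(δ − 1.960) + Φ(−δ − 1.960) = Φ(0.981) + Φ(-4.901) = 0.8367 + 0.0000 = 0.8367.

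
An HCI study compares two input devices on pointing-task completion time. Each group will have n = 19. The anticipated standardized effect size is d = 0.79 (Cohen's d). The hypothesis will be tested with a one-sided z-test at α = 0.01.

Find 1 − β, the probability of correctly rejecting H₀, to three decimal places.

Noncentrality parameter: δ = d·√(n/2) = 0.79 × √(19/2) = 2.4349
One-sided α = 0.01 → critical value z_{0.01} = 2.326.
Power = P(Z > 2.326 − δ) = Φ(0.109) = 0.5432.

Power ≈ 0.543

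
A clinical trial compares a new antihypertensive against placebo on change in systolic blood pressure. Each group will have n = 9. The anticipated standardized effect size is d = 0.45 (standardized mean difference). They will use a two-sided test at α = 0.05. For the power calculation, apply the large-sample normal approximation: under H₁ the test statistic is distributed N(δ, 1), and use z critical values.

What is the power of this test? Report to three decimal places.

Noncentrality parameter: δ = d·√(n/2) = 0.45 × √(9/2) = 0.9546
Two-sided α = 0.05 → critical value z_{0.025} = 1.960.
Power = Φ(δ − 1.960) + Φ(−δ − 1.960) = Φ(-1.005) + Φ(-2.915) = 0.1574 + 0.0018 = 0.1591.

Power ≈ 0.159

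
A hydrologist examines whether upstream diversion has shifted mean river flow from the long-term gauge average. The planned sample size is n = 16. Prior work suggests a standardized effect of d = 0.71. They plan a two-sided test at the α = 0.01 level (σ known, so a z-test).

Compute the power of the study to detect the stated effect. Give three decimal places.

Noncentrality parameter: δ = d·√n = 0.71 × √16 = 2.8400
Two-sided α = 0.01 → critical value z_{0.005} = 2.576.
Power = Φ(δ − 2.576) + Φ(−δ − 2.576) = Φ(0.264) + Φ(-5.416) = 0.6042 + 0.0000 = 0.6042.

Power ≈ 0.604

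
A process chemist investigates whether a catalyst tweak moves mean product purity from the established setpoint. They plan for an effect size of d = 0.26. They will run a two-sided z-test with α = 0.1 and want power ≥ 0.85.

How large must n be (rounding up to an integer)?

Set Φ(δ − 1.645) = 0.85; then δ − 1.645 = Φ⁻¹(0.85) = 1.036, giving δ = 2.681.
(For δ > 0 the lower-tail rejection region contributes negligibly to power, so the one-term inversion is standard.)
δ = d·√n ⇒ n = (δ/d)² = (2.681 / 0.26)² = 106.35.
Rounding up, n = 107.

n = 107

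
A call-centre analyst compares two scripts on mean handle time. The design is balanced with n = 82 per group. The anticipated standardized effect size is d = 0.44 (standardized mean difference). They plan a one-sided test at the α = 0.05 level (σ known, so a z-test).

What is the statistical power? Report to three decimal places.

Noncentrality parameter: δ = d·√(n/2) = 0.44 × √(82/2) = 2.8174
Critical value for a one-sided test at α = 0.05: z_α = 1.645.
Power = P(Z > 1.645 − δ) = Φ(1.173) = 0.8795.

Power ≈ 0.880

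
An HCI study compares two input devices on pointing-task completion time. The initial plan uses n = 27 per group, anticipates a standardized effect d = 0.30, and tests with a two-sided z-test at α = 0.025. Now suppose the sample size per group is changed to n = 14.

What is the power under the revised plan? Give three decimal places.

With n = 14 per group: δ = d·√(n/2) = 0.30 × √(14/2) = 0.7937. Critical value z_{0.0125} = 2.241.
Revised power = Φ(δ − 2.241) + Φ(−δ − 2.241) = Φ(-1.448) + Φ(-3.035) = 0.0739 + 0.0012 = 0.0751.

Power ≈ 0.075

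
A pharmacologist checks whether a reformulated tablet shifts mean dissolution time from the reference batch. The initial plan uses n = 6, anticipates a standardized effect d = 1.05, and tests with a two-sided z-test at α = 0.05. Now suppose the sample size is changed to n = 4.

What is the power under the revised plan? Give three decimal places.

Power ≈ 0.556

With n = 4: δ = d·√n = 1.05 × √4 = 2.1000. Critical value z_{0.025} = 1.960.
Revised power = Φ(δ − 1.960) + Φ(−δ − 1.960) = Φ(0.140) + Φ(-4.060) = 0.5557 + 0.0000 = 0.5557.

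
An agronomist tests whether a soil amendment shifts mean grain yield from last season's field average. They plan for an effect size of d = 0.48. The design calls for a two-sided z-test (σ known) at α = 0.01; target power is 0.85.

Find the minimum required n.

n = 57

For power 0.85 need Φ(δ − z_{0.005}) = 0.85, so δ = z_{0.005} + z_{0.15} = 2.576 + 1.036 = 3.612.
(For δ > 0 the lower-tail rejection region contributes negligibly to power, so the one-term inversion is standard.)
δ = d·√n ⇒ n = (δ/d)² = (3.612 / 0.48)² = 56.63.
Rounding up, n = 57.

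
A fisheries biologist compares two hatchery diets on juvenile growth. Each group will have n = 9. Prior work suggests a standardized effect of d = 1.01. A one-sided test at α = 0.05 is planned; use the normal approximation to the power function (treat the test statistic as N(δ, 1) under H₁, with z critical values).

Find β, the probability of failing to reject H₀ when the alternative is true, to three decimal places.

Noncentrality parameter: δ = d·√(n/2) = 1.01 × √(9/2) = 2.1425
Critical value for a one-sided test at α = 0.05: z_α = 1.645.
Power = P(Z > 1.645 − δ) = Φ(0.498) = 0.6906.
Type II error: β = 1 − power = 1 − 0.6906 = 0.3094.

β ≈ 0.309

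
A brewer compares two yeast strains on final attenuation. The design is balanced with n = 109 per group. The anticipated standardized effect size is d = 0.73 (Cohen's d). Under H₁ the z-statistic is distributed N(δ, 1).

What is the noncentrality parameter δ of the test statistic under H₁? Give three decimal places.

δ = d·√(n/2) = 0.73 × √(109/2) = 5.3892

δ ≈ 5.389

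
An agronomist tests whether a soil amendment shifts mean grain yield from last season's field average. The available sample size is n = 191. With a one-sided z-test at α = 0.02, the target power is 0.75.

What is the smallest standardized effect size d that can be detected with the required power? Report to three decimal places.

d ≈ 0.197

Required noncentrality: δ = z_{0.02} + z_{0.25} = 2.054 + 0.674 = 2.728.
δ = d·√n ⇒ d = δ/√n = 2.728/√191 = 0.1974.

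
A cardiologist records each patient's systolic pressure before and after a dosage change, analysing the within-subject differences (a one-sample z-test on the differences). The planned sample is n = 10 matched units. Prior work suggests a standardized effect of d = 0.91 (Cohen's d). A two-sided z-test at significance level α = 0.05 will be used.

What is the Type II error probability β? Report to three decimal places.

Noncentrality parameter: λ = d·√n = 0.91 × √10 = 2.8777
Two-sided α = 0.05 → critical value z_{0.025} = 1.960.
Power = Φ(λ − 1.960) + Φ(−λ − 1.960) = Φ(0.918) + Φ(-4.838) = 0.8206 + 0.0000 = 0.8206.
Type II error: β = 1 − power = 1 − 0.8206 = 0.1794.

β ≈ 0.179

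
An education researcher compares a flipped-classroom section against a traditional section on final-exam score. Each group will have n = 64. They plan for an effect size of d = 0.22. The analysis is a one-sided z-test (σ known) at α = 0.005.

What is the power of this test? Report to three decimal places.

Power ≈ 0.092

Noncentrality parameter: δ = d·√(n/2) = 0.22 × √(64/2) = 1.2445
One-sided α = 0.005 → critical value z_{0.005} = 2.576.
Power = P(Z > 2.576 − δ) = Φ(-1.331) = 0.0915.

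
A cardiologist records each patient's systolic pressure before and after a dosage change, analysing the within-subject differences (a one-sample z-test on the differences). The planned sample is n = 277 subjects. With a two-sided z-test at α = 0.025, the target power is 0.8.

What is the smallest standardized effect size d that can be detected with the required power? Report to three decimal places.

Required noncentrality: δ = z_{0.0125} + z_{0.20} = 2.241 + 0.842 = 3.083.
(The second rejection-region term Φ(−δ − z_{α/2}) is negligible and dropped.)
δ = d·√n ⇒ d = δ/√n = 3.083/√277 = 0.1852.

d ≈ 0.185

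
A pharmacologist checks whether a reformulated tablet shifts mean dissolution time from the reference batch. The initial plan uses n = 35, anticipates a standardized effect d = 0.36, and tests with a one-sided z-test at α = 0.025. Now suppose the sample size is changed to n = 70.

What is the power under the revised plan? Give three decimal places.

With n = 70: δ = d·√n = 0.36 × √70 = 3.0120. Critical value z_{0.025} = 1.960.
Revised power = Φ(δ − 1.960) = Φ(1.052) = 0.8536.

Power ≈ 0.854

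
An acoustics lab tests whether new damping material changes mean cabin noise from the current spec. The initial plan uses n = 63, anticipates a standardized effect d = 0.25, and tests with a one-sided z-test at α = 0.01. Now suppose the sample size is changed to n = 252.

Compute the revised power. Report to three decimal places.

With n = 252: δ = d·√n = 0.25 × √252 = 3.9686. Critical value z_{0.01} = 2.326.
Revised power = Φ(δ − 2.326) = Φ(1.642) = 0.9497.

Power ≈ 0.950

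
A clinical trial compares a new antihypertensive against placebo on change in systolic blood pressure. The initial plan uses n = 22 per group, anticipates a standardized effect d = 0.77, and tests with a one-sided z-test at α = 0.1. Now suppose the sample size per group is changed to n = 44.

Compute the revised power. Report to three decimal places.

With n = 44 per group: δ = d·√(n/2) = 0.77 × √(44/2) = 3.6116. Critical value z_{0.1} = 1.282.
Revised power = P(Z > 1.282 − δ) = Φ(2.330) = 0.9901.

Power ≈ 0.990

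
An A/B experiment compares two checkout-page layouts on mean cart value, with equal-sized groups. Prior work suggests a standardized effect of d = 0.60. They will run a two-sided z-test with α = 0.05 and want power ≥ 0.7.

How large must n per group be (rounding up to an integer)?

n = 35 per group

Set Φ(δ − 1.960) = 0.7; then δ − 1.960 = Φ⁻¹(0.7) = 0.524, giving δ = 2.484.
(The Φ(−δ − z_{α/2}) term is vanishingly small for δ > 0 and is dropped in the standard sample-size formula.)
δ = d·√(n/2) ⇒ n = 2(δ/d)² = 2 × (2.484 / 0.60)² = 34.29.
Round up to the next whole unit.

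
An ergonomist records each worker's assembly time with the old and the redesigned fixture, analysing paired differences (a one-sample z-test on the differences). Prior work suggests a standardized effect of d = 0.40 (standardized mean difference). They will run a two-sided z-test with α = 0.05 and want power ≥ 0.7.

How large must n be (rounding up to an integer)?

n = 39

Set Φ(δ − 1.960) = 0.7; then δ − 1.960 = Φ⁻¹(0.7) = 0.524, giving δ = 2.484.
(For δ > 0 the lower-tail rejection region contributes negligibly to power, so the one-term inversion is standard.)
δ = d·√n ⇒ n = (δ/d)² = (2.484 / 0.40)² = 38.58.
Rounding up, n = 39.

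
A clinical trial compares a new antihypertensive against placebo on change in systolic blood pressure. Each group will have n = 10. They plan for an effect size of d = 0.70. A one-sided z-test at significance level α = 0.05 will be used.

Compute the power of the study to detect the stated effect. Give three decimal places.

Power ≈ 0.468

Noncentrality parameter: δ = d·√(n/2) = 0.70 × √(10/2) = 1.5652
Critical value for a one-sided test at α = 0.05: z_α = 1.645.
Power = Φ(δ − 1.645) = Φ(-0.080) = 0.4683.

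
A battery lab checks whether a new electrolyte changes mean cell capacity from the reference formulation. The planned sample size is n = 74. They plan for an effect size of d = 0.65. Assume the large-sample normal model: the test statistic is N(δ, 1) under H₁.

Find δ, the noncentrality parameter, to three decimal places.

The noncentrality parameter scales effect size by the design's sample-size factor: δ = d·√n = 0.65 × √74 = 5.5915

δ ≈ 5.592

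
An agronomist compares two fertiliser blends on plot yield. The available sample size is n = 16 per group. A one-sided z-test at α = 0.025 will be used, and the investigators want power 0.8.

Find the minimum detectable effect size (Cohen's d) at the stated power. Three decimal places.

Need Φ(δ − 1.960) = 0.8, so δ = 1.960 + 0.842 = 2.802.
δ = d·√(n/2) ⇒ d = δ/√(n/2) = 2.802/√(16/2) = 0.9905.

d ≈ 0.991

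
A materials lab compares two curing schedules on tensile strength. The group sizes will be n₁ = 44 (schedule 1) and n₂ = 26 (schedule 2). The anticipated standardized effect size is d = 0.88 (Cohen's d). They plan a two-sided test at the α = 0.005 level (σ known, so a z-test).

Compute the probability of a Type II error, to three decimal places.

β ≈ 0.226

Noncentrality parameter: δ = d / √(1/n₁ + 1/n₂) = 0.88 / √(1/44 + 1/26) = 3.5575
Two-sided α = 0.005 → critical value z_{0.0025} = 2.807.
Power = Φ(δ − 2.807) + Φ(−δ − 2.807) = Φ(0.750) + Φ(-6.365) = 0.7735 + 0.0000 = 0.7735.
Type II error: β = 1 − power = 1 − 0.7735 = 0.2265.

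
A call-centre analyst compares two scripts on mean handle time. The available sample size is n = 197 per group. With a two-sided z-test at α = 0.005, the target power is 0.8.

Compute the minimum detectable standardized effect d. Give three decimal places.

Required noncentrality: δ = z_{0.0025} + z_{0.20} = 2.807 + 0.842 = 3.649.
(The second rejection-region term Φ(−δ − z_{α/2}) is negligible and dropped.)
δ = d·√(n/2) ⇒ d = δ/√(n/2) = 3.649/√(197/2) = 0.3676.

d ≈ 0.368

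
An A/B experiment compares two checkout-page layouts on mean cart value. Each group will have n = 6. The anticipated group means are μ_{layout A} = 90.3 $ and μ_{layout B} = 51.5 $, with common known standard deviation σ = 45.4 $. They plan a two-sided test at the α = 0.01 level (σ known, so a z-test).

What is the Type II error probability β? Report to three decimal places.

β ≈ 0.863

Standardized effect: d = |μ_{layout A} − μ_{layout B}| / σ = |90.3 − 51.5| / 45.4 = 0.8546
Noncentrality parameter: δ = d·√(n/2) = 0.8546 × √(6/2) = 1.4803
Critical value for a two-sided test at α = 0.01: z_{α/2} = 2.576.
Power = Φ(δ − 2.576) + Φ(−δ − 2.576) = Φ(-1.096) + Φ(-4.056) = 0.1366 + 0.0000 = 0.1367.
Type II error: β = 1 − power = 1 − 0.1367 = 0.8633.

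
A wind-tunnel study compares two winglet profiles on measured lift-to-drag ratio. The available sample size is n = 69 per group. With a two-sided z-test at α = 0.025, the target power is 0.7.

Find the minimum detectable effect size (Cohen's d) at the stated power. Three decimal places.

d ≈ 0.471

Required noncentrality: δ = z_{0.0125} + z_{0.30} = 2.241 + 0.524 = 2.766.
(The second rejection-region term Φ(−δ − z_{α/2}) is negligible and dropped.)
δ = d·√(n/2) ⇒ d = δ/√(n/2) = 2.766/√(69/2) = 0.4709.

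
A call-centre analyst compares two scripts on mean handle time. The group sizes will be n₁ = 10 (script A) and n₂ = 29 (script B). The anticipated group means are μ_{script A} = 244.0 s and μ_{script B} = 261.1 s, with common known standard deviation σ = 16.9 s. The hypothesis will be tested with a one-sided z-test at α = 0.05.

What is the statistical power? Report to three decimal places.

Standardized effect: d = |μ_{script A} − μ_{script B}| / σ = |244.0 − 261.1| / 16.9 = 1.0118
Noncentrality parameter: δ = d / √(1/n₁ + 1/n₂) = 1.0118 / √(1/10 + 1/29) = 2.7592
Critical value for a one-sided test at α = 0.05: z_α = 1.645.
Power = Φ(δ − 1.645) = Φ(1.114) = 0.8674.

Power ≈ 0.867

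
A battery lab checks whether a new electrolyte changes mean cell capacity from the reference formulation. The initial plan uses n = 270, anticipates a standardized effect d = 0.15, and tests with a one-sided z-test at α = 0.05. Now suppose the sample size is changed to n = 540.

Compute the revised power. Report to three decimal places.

Power ≈ 0.967

With n = 540: δ = d·√n = 0.15 × √540 = 3.4857. Critical value z_{0.05} = 1.645.
Revised power = P(Z > 1.645 − δ) = Φ(1.841) = 0.9672.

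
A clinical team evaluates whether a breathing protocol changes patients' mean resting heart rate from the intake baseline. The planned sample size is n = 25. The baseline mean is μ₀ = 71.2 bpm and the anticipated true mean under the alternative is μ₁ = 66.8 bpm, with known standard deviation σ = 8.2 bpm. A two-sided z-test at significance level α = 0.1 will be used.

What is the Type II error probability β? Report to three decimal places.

β ≈ 0.150

Standardized effect: d = |μ₁ − μ₀| / σ = |66.8 − 71.2| / 8.2 = 0.5366
Noncentrality parameter: δ = d·√n = 0.5366 × √25 = 2.6829
Critical value for a two-sided test at α = 0.1: z_{α/2} = 1.645.
Power = Φ(δ − 1.645) + Φ(−δ − 1.645) = Φ(1.038) + Φ(-4.328) = 0.8504 + 0.0000 = 0.8504.
Type II error: β = 1 − power = 1 − 0.8504 = 0.1496.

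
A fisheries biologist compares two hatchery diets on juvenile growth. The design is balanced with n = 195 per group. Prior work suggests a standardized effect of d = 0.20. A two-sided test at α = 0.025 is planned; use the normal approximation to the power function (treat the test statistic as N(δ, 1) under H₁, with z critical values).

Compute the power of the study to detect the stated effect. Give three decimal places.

Noncentrality parameter: δ = d·√(n/2) = 0.20 × √(195/2) = 1.9748
Critical value for a two-sided test at α = 0.025: z_{α/2} = 2.241.
Power = Φ(δ − 2.241) + Φ(−δ − 2.241) = Φ(-0.267) + Φ(-4.216) = 0.3949 + 0.0000 = 0.3949.

Power ≈ 0.395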